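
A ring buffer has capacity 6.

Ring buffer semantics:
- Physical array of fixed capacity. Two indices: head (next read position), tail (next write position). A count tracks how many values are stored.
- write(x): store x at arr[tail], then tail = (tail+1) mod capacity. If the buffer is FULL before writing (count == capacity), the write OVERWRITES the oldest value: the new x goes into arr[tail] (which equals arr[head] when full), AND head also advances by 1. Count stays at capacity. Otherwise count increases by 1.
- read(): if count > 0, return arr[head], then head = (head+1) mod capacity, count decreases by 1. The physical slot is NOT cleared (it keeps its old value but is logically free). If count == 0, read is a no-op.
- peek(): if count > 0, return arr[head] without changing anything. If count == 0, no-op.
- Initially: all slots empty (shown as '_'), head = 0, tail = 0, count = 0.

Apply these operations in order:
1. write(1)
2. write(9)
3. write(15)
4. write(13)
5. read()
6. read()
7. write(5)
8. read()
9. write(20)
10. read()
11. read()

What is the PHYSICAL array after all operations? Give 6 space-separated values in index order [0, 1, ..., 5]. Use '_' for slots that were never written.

After op 1 (write(1)): arr=[1 _ _ _ _ _] head=0 tail=1 count=1
After op 2 (write(9)): arr=[1 9 _ _ _ _] head=0 tail=2 count=2
After op 3 (write(15)): arr=[1 9 15 _ _ _] head=0 tail=3 count=3
After op 4 (write(13)): arr=[1 9 15 13 _ _] head=0 tail=4 count=4
After op 5 (read()): arr=[1 9 15 13 _ _] head=1 tail=4 count=3
After op 6 (read()): arr=[1 9 15 13 _ _] head=2 tail=4 count=2
After op 7 (write(5)): arr=[1 9 15 13 5 _] head=2 tail=5 count=3
After op 8 (read()): arr=[1 9 15 13 5 _] head=3 tail=5 count=2
After op 9 (write(20)): arr=[1 9 15 13 5 20] head=3 tail=0 count=3
After op 10 (read()): arr=[1 9 15 13 5 20] head=4 tail=0 count=2
After op 11 (read()): arr=[1 9 15 13 5 20] head=5 tail=0 count=1

Answer: 1 9 15 13 5 20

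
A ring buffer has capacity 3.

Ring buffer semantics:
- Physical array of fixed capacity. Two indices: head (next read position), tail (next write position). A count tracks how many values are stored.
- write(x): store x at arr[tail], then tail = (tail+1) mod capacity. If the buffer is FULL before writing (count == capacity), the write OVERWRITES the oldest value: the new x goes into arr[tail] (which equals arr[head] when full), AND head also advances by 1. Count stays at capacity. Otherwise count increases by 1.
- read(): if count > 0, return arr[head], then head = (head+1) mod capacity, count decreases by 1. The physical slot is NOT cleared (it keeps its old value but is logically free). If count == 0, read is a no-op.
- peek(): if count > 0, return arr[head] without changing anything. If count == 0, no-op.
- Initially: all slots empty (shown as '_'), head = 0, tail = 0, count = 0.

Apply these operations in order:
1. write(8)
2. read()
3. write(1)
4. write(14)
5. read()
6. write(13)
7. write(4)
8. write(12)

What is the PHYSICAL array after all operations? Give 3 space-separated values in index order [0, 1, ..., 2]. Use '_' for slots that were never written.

After op 1 (write(8)): arr=[8 _ _] head=0 tail=1 count=1
After op 2 (read()): arr=[8 _ _] head=1 tail=1 count=0
After op 3 (write(1)): arr=[8 1 _] head=1 tail=2 count=1
After op 4 (write(14)): arr=[8 1 14] head=1 tail=0 count=2
After op 5 (read()): arr=[8 1 14] head=2 tail=0 count=1
After op 6 (write(13)): arr=[13 1 14] head=2 tail=1 count=2
After op 7 (write(4)): arr=[13 4 14] head=2 tail=2 count=3
After op 8 (write(12)): arr=[13 4 12] head=0 tail=0 count=3

Answer: 13 4 12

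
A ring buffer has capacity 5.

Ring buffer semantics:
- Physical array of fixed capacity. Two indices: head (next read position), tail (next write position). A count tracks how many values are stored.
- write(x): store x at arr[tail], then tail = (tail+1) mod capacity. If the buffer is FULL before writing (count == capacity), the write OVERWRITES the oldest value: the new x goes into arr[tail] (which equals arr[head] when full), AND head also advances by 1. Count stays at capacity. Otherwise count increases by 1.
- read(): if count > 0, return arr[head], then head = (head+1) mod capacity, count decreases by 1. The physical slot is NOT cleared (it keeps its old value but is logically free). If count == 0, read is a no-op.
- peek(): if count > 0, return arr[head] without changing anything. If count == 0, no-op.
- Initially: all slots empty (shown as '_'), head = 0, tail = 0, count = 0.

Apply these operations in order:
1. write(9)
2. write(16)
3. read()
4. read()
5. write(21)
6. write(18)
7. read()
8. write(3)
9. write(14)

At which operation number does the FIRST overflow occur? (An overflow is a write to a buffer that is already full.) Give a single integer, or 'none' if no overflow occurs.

After op 1 (write(9)): arr=[9 _ _ _ _] head=0 tail=1 count=1
After op 2 (write(16)): arr=[9 16 _ _ _] head=0 tail=2 count=2
After op 3 (read()): arr=[9 16 _ _ _] head=1 tail=2 count=1
After op 4 (read()): arr=[9 16 _ _ _] head=2 tail=2 count=0
After op 5 (write(21)): arr=[9 16 21 _ _] head=2 tail=3 count=1
After op 6 (write(18)): arr=[9 16 21 18 _] head=2 tail=4 count=2
After op 7 (read()): arr=[9 16 21 18 _] head=3 tail=4 count=1
After op 8 (write(3)): arr=[9 16 21 18 3] head=3 tail=0 count=2
After op 9 (write(14)): arr=[14 16 21 18 3] head=3 tail=1 count=3

Answer: none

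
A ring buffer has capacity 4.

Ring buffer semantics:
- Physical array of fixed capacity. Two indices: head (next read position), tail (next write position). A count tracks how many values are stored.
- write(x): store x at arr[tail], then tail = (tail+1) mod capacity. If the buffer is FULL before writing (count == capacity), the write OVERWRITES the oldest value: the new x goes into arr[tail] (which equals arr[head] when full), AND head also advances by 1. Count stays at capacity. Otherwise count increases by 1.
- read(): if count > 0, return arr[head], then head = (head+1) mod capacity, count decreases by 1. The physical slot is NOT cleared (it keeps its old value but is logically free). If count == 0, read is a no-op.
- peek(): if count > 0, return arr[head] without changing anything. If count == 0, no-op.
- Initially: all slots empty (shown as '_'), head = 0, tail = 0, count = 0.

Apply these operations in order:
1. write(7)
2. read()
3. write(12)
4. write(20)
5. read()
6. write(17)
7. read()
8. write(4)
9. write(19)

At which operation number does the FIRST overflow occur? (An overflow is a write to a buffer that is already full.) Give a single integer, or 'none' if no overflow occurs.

Answer: none

Derivation:
After op 1 (write(7)): arr=[7 _ _ _] head=0 tail=1 count=1
After op 2 (read()): arr=[7 _ _ _] head=1 tail=1 count=0
After op 3 (write(12)): arr=[7 12 _ _] head=1 tail=2 count=1
After op 4 (write(20)): arr=[7 12 20 _] head=1 tail=3 count=2
After op 5 (read()): arr=[7 12 20 _] head=2 tail=3 count=1
After op 6 (write(17)): arr=[7 12 20 17] head=2 tail=0 count=2
After op 7 (read()): arr=[7 12 20 17] head=3 tail=0 count=1
After op 8 (write(4)): arr=[4 12 20 17] head=3 tail=1 count=2
After op 9 (write(19)): arr=[4 19 20 17] head=3 tail=2 count=3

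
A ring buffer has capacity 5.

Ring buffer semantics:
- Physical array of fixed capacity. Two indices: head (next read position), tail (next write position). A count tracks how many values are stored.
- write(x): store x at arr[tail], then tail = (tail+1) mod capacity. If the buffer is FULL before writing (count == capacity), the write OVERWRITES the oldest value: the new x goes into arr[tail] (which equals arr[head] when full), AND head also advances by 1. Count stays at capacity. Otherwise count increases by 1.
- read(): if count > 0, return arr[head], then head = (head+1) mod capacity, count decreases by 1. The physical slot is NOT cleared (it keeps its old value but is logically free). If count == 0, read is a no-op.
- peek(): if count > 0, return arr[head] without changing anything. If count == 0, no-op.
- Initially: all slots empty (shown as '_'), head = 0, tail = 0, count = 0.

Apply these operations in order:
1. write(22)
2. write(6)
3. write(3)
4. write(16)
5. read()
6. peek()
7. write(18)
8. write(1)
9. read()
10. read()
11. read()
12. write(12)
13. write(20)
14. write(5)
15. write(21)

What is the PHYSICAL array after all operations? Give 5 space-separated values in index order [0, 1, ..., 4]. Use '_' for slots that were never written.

Answer: 1 12 20 5 21

Derivation:
After op 1 (write(22)): arr=[22 _ _ _ _] head=0 tail=1 count=1
After op 2 (write(6)): arr=[22 6 _ _ _] head=0 tail=2 count=2
After op 3 (write(3)): arr=[22 6 3 _ _] head=0 tail=3 count=3
After op 4 (write(16)): arr=[22 6 3 16 _] head=0 tail=4 count=4
After op 5 (read()): arr=[22 6 3 16 _] head=1 tail=4 count=3
After op 6 (peek()): arr=[22 6 3 16 _] head=1 tail=4 count=3
After op 7 (write(18)): arr=[22 6 3 16 18] head=1 tail=0 count=4
After op 8 (write(1)): arr=[1 6 3 16 18] head=1 tail=1 count=5
After op 9 (read()): arr=[1 6 3 16 18] head=2 tail=1 count=4
After op 10 (read()): arr=[1 6 3 16 18] head=3 tail=1 count=3
After op 11 (read()): arr=[1 6 3 16 18] head=4 tail=1 count=2
After op 12 (write(12)): arr=[1 12 3 16 18] head=4 tail=2 count=3
After op 13 (write(20)): arr=[1 12 20 16 18] head=4 tail=3 count=4
After op 14 (write(5)): arr=[1 12 20 5 18] head=4 tail=4 count=5
After op 15 (write(21)): arr=[1 12 20 5 21] head=0 tail=0 count=5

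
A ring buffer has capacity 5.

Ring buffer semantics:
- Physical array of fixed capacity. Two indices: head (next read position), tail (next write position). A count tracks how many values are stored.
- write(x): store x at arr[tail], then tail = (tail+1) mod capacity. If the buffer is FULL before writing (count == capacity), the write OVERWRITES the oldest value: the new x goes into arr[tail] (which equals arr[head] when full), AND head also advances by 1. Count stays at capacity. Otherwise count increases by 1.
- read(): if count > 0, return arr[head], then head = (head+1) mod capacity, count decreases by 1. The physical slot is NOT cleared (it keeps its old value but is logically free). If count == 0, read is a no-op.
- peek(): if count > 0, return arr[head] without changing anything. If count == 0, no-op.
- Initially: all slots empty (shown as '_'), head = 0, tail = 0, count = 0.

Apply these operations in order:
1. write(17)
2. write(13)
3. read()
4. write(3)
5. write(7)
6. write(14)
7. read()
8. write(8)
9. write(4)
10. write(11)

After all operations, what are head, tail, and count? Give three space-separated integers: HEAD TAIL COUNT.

After op 1 (write(17)): arr=[17 _ _ _ _] head=0 tail=1 count=1
After op 2 (write(13)): arr=[17 13 _ _ _] head=0 tail=2 count=2
After op 3 (read()): arr=[17 13 _ _ _] head=1 tail=2 count=1
After op 4 (write(3)): arr=[17 13 3 _ _] head=1 tail=3 count=2
After op 5 (write(7)): arr=[17 13 3 7 _] head=1 tail=4 count=3
After op 6 (write(14)): arr=[17 13 3 7 14] head=1 tail=0 count=4
After op 7 (read()): arr=[17 13 3 7 14] head=2 tail=0 count=3
After op 8 (write(8)): arr=[8 13 3 7 14] head=2 tail=1 count=4
After op 9 (write(4)): arr=[8 4 3 7 14] head=2 tail=2 count=5
After op 10 (write(11)): arr=[8 4 11 7 14] head=3 tail=3 count=5

Answer: 3 3 5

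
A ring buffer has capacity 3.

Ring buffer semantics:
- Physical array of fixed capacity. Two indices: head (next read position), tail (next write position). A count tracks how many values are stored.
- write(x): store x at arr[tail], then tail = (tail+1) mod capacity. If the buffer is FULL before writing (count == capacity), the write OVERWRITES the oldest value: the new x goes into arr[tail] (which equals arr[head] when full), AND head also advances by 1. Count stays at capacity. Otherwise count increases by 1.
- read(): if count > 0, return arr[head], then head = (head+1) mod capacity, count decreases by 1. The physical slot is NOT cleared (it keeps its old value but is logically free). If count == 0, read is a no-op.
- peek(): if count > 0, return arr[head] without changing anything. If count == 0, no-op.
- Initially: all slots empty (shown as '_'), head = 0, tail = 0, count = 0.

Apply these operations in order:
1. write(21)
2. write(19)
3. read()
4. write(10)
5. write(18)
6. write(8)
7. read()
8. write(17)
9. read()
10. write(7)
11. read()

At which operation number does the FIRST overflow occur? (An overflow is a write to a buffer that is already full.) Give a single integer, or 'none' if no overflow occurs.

Answer: 6

Derivation:
After op 1 (write(21)): arr=[21 _ _] head=0 tail=1 count=1
After op 2 (write(19)): arr=[21 19 _] head=0 tail=2 count=2
After op 3 (read()): arr=[21 19 _] head=1 tail=2 count=1
After op 4 (write(10)): arr=[21 19 10] head=1 tail=0 count=2
After op 5 (write(18)): arr=[18 19 10] head=1 tail=1 count=3
After op 6 (write(8)): arr=[18 8 10] head=2 tail=2 count=3
After op 7 (read()): arr=[18 8 10] head=0 tail=2 count=2
After op 8 (write(17)): arr=[18 8 17] head=0 tail=0 count=3
After op 9 (read()): arr=[18 8 17] head=1 tail=0 count=2
After op 10 (write(7)): arr=[7 8 17] head=1 tail=1 count=3
After op 11 (read()): arr=[7 8 17] head=2 tail=1 count=2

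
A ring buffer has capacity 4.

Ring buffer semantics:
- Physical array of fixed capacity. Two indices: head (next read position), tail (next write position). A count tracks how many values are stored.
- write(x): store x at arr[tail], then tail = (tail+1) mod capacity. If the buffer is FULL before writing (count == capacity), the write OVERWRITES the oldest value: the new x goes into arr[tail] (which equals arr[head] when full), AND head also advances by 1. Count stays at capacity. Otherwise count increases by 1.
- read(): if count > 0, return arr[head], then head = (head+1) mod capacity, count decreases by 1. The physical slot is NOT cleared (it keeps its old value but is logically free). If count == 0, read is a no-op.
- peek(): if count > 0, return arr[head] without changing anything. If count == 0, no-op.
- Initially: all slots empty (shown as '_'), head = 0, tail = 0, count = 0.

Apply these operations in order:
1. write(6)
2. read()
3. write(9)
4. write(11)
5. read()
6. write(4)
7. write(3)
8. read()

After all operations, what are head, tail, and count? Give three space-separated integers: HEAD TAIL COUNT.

Answer: 3 1 2

Derivation:
After op 1 (write(6)): arr=[6 _ _ _] head=0 tail=1 count=1
After op 2 (read()): arr=[6 _ _ _] head=1 tail=1 count=0
After op 3 (write(9)): arr=[6 9 _ _] head=1 tail=2 count=1
After op 4 (write(11)): arr=[6 9 11 _] head=1 tail=3 count=2
After op 5 (read()): arr=[6 9 11 _] head=2 tail=3 count=1
After op 6 (write(4)): arr=[6 9 11 4] head=2 tail=0 count=2
After op 7 (write(3)): arr=[3 9 11 4] head=2 tail=1 count=3
After op 8 (read()): arr=[3 9 11 4] head=3 tail=1 count=2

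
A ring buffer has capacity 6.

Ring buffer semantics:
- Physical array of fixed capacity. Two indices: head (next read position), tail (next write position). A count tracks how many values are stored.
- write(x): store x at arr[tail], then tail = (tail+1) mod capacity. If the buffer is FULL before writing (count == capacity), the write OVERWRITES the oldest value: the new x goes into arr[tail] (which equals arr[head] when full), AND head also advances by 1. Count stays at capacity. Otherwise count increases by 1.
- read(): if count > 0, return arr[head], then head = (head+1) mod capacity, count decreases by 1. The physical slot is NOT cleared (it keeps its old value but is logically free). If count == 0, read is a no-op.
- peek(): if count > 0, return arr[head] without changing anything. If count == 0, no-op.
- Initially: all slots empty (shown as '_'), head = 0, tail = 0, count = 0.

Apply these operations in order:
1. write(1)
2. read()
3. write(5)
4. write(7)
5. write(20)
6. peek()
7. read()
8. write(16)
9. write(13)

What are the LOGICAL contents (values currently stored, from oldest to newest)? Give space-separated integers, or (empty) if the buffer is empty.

After op 1 (write(1)): arr=[1 _ _ _ _ _] head=0 tail=1 count=1
After op 2 (read()): arr=[1 _ _ _ _ _] head=1 tail=1 count=0
After op 3 (write(5)): arr=[1 5 _ _ _ _] head=1 tail=2 count=1
After op 4 (write(7)): arr=[1 5 7 _ _ _] head=1 tail=3 count=2
After op 5 (write(20)): arr=[1 5 7 20 _ _] head=1 tail=4 count=3
After op 6 (peek()): arr=[1 5 7 20 _ _] head=1 tail=4 count=3
After op 7 (read()): arr=[1 5 7 20 _ _] head=2 tail=4 count=2
After op 8 (write(16)): arr=[1 5 7 20 16 _] head=2 tail=5 count=3
After op 9 (write(13)): arr=[1 5 7 20 16 13] head=2 tail=0 count=4

Answer: 7 20 16 13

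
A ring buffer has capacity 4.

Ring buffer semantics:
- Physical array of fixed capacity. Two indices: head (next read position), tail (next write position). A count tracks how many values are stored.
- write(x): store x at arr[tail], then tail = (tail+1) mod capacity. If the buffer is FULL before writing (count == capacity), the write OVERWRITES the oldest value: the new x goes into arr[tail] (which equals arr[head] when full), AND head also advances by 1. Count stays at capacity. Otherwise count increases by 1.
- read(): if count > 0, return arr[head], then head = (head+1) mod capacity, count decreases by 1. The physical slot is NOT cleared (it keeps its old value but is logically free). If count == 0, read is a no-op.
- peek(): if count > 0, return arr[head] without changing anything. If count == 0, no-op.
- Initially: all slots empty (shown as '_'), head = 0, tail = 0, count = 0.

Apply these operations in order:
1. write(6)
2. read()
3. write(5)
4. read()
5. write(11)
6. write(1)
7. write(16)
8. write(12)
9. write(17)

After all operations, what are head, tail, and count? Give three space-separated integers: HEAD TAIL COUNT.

After op 1 (write(6)): arr=[6 _ _ _] head=0 tail=1 count=1
After op 2 (read()): arr=[6 _ _ _] head=1 tail=1 count=0
After op 3 (write(5)): arr=[6 5 _ _] head=1 tail=2 count=1
After op 4 (read()): arr=[6 5 _ _] head=2 tail=2 count=0
After op 5 (write(11)): arr=[6 5 11 _] head=2 tail=3 count=1
After op 6 (write(1)): arr=[6 5 11 1] head=2 tail=0 count=2
After op 7 (write(16)): arr=[16 5 11 1] head=2 tail=1 count=3
After op 8 (write(12)): arr=[16 12 11 1] head=2 tail=2 count=4
After op 9 (write(17)): arr=[16 12 17 1] head=3 tail=3 count=4

Answer: 3 3 4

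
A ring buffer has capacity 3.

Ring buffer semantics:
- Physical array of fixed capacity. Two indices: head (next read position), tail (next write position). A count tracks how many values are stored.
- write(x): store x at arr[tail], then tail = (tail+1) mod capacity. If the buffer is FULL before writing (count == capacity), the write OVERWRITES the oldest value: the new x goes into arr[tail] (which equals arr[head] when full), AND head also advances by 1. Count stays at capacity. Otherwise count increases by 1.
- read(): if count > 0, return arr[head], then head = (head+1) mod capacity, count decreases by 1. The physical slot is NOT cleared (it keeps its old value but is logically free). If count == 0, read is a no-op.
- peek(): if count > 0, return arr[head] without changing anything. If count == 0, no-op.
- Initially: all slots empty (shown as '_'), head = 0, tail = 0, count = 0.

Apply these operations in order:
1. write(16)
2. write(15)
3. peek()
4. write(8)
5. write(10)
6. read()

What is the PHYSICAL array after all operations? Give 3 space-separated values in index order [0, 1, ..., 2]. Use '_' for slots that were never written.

Answer: 10 15 8

Derivation:
After op 1 (write(16)): arr=[16 _ _] head=0 tail=1 count=1
After op 2 (write(15)): arr=[16 15 _] head=0 tail=2 count=2
After op 3 (peek()): arr=[16 15 _] head=0 tail=2 count=2
After op 4 (write(8)): arr=[16 15 8] head=0 tail=0 count=3
After op 5 (write(10)): arr=[10 15 8] head=1 tail=1 count=3
After op 6 (read()): arr=[10 15 8] head=2 tail=1 count=2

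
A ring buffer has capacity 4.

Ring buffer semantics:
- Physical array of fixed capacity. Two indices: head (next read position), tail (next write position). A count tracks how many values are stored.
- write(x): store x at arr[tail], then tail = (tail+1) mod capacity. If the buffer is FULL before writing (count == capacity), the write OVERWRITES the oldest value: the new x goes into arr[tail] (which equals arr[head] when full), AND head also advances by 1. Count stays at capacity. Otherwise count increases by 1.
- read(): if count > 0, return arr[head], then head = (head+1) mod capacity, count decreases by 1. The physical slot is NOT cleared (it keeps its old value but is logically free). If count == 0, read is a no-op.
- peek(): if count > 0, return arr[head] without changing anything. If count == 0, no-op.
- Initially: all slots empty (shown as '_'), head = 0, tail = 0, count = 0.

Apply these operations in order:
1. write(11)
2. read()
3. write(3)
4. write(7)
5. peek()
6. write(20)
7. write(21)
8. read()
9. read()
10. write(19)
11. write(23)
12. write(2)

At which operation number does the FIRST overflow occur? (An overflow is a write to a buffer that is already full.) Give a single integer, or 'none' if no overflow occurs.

After op 1 (write(11)): arr=[11 _ _ _] head=0 tail=1 count=1
After op 2 (read()): arr=[11 _ _ _] head=1 tail=1 count=0
After op 3 (write(3)): arr=[11 3 _ _] head=1 tail=2 count=1
After op 4 (write(7)): arr=[11 3 7 _] head=1 tail=3 count=2
After op 5 (peek()): arr=[11 3 7 _] head=1 tail=3 count=2
After op 6 (write(20)): arr=[11 3 7 20] head=1 tail=0 count=3
After op 7 (write(21)): arr=[21 3 7 20] head=1 tail=1 count=4
After op 8 (read()): arr=[21 3 7 20] head=2 tail=1 count=3
After op 9 (read()): arr=[21 3 7 20] head=3 tail=1 count=2
After op 10 (write(19)): arr=[21 19 7 20] head=3 tail=2 count=3
After op 11 (write(23)): arr=[21 19 23 20] head=3 tail=3 count=4
After op 12 (write(2)): arr=[21 19 23 2] head=0 tail=0 count=4

Answer: 12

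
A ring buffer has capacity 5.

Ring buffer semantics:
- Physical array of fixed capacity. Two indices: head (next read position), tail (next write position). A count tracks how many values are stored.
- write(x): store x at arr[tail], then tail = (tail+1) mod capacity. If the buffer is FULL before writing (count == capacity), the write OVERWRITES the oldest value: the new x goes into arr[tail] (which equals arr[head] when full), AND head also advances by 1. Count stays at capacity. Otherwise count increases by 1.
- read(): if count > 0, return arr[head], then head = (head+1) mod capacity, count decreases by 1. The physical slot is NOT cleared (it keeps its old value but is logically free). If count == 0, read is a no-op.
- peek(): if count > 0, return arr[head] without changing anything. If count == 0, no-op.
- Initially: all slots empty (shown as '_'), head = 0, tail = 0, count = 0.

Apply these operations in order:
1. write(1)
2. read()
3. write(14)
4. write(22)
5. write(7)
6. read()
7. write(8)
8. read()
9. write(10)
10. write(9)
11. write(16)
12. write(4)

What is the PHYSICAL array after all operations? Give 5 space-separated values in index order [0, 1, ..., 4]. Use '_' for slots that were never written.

After op 1 (write(1)): arr=[1 _ _ _ _] head=0 tail=1 count=1
After op 2 (read()): arr=[1 _ _ _ _] head=1 tail=1 count=0
After op 3 (write(14)): arr=[1 14 _ _ _] head=1 tail=2 count=1
After op 4 (write(22)): arr=[1 14 22 _ _] head=1 tail=3 count=2
After op 5 (write(7)): arr=[1 14 22 7 _] head=1 tail=4 count=3
After op 6 (read()): arr=[1 14 22 7 _] head=2 tail=4 count=2
After op 7 (write(8)): arr=[1 14 22 7 8] head=2 tail=0 count=3
After op 8 (read()): arr=[1 14 22 7 8] head=3 tail=0 count=2
After op 9 (write(10)): arr=[10 14 22 7 8] head=3 tail=1 count=3
After op 10 (write(9)): arr=[10 9 22 7 8] head=3 tail=2 count=4
After op 11 (write(16)): arr=[10 9 16 7 8] head=3 tail=3 count=5
After op 12 (write(4)): arr=[10 9 16 4 8] head=4 tail=4 count=5

Answer: 10 9 16 4 8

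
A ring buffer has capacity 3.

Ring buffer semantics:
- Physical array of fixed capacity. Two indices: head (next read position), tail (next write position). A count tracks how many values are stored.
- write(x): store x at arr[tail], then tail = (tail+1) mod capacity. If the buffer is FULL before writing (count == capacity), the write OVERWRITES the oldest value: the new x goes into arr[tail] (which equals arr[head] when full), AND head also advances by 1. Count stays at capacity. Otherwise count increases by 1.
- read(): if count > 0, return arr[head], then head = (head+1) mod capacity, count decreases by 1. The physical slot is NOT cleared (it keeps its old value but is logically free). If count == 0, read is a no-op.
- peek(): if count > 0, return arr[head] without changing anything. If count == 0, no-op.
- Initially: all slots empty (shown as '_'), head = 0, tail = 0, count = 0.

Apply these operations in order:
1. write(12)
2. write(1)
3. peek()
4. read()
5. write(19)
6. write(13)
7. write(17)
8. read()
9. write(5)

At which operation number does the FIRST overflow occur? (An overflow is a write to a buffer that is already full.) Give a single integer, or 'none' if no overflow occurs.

After op 1 (write(12)): arr=[12 _ _] head=0 tail=1 count=1
After op 2 (write(1)): arr=[12 1 _] head=0 tail=2 count=2
After op 3 (peek()): arr=[12 1 _] head=0 tail=2 count=2
After op 4 (read()): arr=[12 1 _] head=1 tail=2 count=1
After op 5 (write(19)): arr=[12 1 19] head=1 tail=0 count=2
After op 6 (write(13)): arr=[13 1 19] head=1 tail=1 count=3
After op 7 (write(17)): arr=[13 17 19] head=2 tail=2 count=3
After op 8 (read()): arr=[13 17 19] head=0 tail=2 count=2
After op 9 (write(5)): arr=[13 17 5] head=0 tail=0 count=3

Answer: 7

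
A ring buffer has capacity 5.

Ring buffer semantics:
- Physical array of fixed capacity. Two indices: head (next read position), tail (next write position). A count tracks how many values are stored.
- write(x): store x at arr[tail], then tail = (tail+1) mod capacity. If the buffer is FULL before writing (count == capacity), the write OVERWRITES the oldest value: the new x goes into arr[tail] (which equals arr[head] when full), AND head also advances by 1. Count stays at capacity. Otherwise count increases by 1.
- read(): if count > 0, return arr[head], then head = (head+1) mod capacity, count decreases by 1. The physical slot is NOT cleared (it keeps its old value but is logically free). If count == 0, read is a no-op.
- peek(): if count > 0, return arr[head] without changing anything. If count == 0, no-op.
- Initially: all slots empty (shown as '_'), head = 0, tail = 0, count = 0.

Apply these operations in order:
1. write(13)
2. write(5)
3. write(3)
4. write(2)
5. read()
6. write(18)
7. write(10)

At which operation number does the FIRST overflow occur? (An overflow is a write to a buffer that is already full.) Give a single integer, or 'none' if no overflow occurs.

After op 1 (write(13)): arr=[13 _ _ _ _] head=0 tail=1 count=1
After op 2 (write(5)): arr=[13 5 _ _ _] head=0 tail=2 count=2
After op 3 (write(3)): arr=[13 5 3 _ _] head=0 tail=3 count=3
After op 4 (write(2)): arr=[13 5 3 2 _] head=0 tail=4 count=4
After op 5 (read()): arr=[13 5 3 2 _] head=1 tail=4 count=3
After op 6 (write(18)): arr=[13 5 3 2 18] head=1 tail=0 count=4
After op 7 (write(10)): arr=[10 5 3 2 18] head=1 tail=1 count=5

Answer: none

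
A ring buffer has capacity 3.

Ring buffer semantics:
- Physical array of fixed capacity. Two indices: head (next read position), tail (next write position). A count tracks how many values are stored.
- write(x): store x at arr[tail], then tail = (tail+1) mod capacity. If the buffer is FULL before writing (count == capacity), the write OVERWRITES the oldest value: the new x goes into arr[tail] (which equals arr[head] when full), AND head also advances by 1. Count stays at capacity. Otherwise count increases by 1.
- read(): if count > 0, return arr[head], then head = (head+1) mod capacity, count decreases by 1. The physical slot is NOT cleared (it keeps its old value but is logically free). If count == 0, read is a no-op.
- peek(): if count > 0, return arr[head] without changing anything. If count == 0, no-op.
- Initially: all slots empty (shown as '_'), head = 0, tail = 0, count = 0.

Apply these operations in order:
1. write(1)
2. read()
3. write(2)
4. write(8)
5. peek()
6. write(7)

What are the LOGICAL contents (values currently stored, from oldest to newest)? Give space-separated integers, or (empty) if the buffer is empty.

After op 1 (write(1)): arr=[1 _ _] head=0 tail=1 count=1
After op 2 (read()): arr=[1 _ _] head=1 tail=1 count=0
After op 3 (write(2)): arr=[1 2 _] head=1 tail=2 count=1
After op 4 (write(8)): arr=[1 2 8] head=1 tail=0 count=2
After op 5 (peek()): arr=[1 2 8] head=1 tail=0 count=2
After op 6 (write(7)): arr=[7 2 8] head=1 tail=1 count=3

Answer: 2 8 7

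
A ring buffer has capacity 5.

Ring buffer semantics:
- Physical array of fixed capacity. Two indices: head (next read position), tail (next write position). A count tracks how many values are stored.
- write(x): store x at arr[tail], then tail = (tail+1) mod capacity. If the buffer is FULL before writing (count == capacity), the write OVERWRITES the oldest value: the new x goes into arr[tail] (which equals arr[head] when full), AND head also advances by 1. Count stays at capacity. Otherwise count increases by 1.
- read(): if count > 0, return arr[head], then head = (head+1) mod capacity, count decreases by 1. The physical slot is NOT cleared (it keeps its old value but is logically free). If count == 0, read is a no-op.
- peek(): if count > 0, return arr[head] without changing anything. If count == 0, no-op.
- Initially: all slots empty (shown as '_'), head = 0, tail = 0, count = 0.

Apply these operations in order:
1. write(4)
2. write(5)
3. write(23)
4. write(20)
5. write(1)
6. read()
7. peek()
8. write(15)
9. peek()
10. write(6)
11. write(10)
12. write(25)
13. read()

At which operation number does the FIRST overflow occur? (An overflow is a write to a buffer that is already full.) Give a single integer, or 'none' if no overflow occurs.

After op 1 (write(4)): arr=[4 _ _ _ _] head=0 tail=1 count=1
After op 2 (write(5)): arr=[4 5 _ _ _] head=0 tail=2 count=2
After op 3 (write(23)): arr=[4 5 23 _ _] head=0 tail=3 count=3
After op 4 (write(20)): arr=[4 5 23 20 _] head=0 tail=4 count=4
After op 5 (write(1)): arr=[4 5 23 20 1] head=0 tail=0 count=5
After op 6 (read()): arr=[4 5 23 20 1] head=1 tail=0 count=4
After op 7 (peek()): arr=[4 5 23 20 1] head=1 tail=0 count=4
After op 8 (write(15)): arr=[15 5 23 20 1] head=1 tail=1 count=5
After op 9 (peek()): arr=[15 5 23 20 1] head=1 tail=1 count=5
After op 10 (write(6)): arr=[15 6 23 20 1] head=2 tail=2 count=5
After op 11 (write(10)): arr=[15 6 10 20 1] head=3 tail=3 count=5
After op 12 (write(25)): arr=[15 6 10 25 1] head=4 tail=4 count=5
After op 13 (read()): arr=[15 6 10 25 1] head=0 tail=4 count=4

Answer: 10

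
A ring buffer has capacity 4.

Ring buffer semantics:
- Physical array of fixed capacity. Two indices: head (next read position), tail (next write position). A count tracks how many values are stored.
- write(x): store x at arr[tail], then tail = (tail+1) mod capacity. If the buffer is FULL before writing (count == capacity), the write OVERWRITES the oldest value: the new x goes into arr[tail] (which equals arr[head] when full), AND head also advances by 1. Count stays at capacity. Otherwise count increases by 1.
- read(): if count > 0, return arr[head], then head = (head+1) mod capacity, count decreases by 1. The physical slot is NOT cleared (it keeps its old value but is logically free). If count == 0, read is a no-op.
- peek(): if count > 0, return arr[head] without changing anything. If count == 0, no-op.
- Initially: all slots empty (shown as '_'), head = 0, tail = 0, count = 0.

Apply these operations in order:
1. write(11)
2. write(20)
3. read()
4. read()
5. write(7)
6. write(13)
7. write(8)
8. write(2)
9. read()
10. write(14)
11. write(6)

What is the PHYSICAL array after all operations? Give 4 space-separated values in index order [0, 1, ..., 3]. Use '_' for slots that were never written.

Answer: 8 2 14 6

Derivation:
After op 1 (write(11)): arr=[11 _ _ _] head=0 tail=1 count=1
After op 2 (write(20)): arr=[11 20 _ _] head=0 tail=2 count=2
After op 3 (read()): arr=[11 20 _ _] head=1 tail=2 count=1
After op 4 (read()): arr=[11 20 _ _] head=2 tail=2 count=0
After op 5 (write(7)): arr=[11 20 7 _] head=2 tail=3 count=1
After op 6 (write(13)): arr=[11 20 7 13] head=2 tail=0 count=2
After op 7 (write(8)): arr=[8 20 7 13] head=2 tail=1 count=3
After op 8 (write(2)): arr=[8 2 7 13] head=2 tail=2 count=4
After op 9 (read()): arr=[8 2 7 13] head=3 tail=2 count=3
After op 10 (write(14)): arr=[8 2 14 13] head=3 tail=3 count=4
After op 11 (write(6)): arr=[8 2 14 6] head=0 tail=0 count=4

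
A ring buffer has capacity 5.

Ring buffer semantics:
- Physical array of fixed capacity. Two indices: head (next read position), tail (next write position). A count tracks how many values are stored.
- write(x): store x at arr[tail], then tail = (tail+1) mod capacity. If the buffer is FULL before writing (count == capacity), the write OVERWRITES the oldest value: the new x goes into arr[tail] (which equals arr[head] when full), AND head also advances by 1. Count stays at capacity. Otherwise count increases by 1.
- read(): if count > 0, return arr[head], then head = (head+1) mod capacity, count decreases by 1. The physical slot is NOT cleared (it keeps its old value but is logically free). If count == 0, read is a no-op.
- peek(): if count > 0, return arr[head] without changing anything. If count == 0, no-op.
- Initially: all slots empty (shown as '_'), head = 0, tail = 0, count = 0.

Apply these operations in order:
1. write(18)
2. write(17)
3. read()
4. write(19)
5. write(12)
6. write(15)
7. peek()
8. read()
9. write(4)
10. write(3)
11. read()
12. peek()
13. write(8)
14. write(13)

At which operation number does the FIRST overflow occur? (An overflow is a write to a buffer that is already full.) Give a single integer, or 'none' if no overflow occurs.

After op 1 (write(18)): arr=[18 _ _ _ _] head=0 tail=1 count=1
After op 2 (write(17)): arr=[18 17 _ _ _] head=0 tail=2 count=2
After op 3 (read()): arr=[18 17 _ _ _] head=1 tail=2 count=1
After op 4 (write(19)): arr=[18 17 19 _ _] head=1 tail=3 count=2
After op 5 (write(12)): arr=[18 17 19 12 _] head=1 tail=4 count=3
After op 6 (write(15)): arr=[18 17 19 12 15] head=1 tail=0 count=4
After op 7 (peek()): arr=[18 17 19 12 15] head=1 tail=0 count=4
After op 8 (read()): arr=[18 17 19 12 15] head=2 tail=0 count=3
After op 9 (write(4)): arr=[4 17 19 12 15] head=2 tail=1 count=4
After op 10 (write(3)): arr=[4 3 19 12 15] head=2 tail=2 count=5
After op 11 (read()): arr=[4 3 19 12 15] head=3 tail=2 count=4
After op 12 (peek()): arr=[4 3 19 12 15] head=3 tail=2 count=4
After op 13 (write(8)): arr=[4 3 8 12 15] head=3 tail=3 count=5
After op 14 (write(13)): arr=[4 3 8 13 15] head=4 tail=4 count=5

Answer: 14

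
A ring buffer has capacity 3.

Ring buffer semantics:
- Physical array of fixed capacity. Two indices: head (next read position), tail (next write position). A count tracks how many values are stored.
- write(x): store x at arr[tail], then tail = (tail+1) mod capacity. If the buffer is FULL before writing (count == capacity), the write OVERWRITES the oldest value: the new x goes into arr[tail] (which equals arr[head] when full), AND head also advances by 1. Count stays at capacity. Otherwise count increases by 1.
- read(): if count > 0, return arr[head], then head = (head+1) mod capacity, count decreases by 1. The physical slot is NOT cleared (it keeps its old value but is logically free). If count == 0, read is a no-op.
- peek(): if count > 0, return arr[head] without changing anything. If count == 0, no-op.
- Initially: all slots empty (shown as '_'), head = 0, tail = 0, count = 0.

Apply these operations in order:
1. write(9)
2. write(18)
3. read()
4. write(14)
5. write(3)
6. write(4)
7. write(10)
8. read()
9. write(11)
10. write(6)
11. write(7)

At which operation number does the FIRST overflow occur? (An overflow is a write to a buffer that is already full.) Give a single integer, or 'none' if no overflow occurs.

Answer: 6

Derivation:
After op 1 (write(9)): arr=[9 _ _] head=0 tail=1 count=1
After op 2 (write(18)): arr=[9 18 _] head=0 tail=2 count=2
After op 3 (read()): arr=[9 18 _] head=1 tail=2 count=1
After op 4 (write(14)): arr=[9 18 14] head=1 tail=0 count=2
After op 5 (write(3)): arr=[3 18 14] head=1 tail=1 count=3
After op 6 (write(4)): arr=[3 4 14] head=2 tail=2 count=3
After op 7 (write(10)): arr=[3 4 10] head=0 tail=0 count=3
After op 8 (read()): arr=[3 4 10] head=1 tail=0 count=2
After op 9 (write(11)): arr=[11 4 10] head=1 tail=1 count=3
After op 10 (write(6)): arr=[11 6 10] head=2 tail=2 count=3
After op 11 (write(7)): arr=[11 6 7] head=0 tail=0 count=3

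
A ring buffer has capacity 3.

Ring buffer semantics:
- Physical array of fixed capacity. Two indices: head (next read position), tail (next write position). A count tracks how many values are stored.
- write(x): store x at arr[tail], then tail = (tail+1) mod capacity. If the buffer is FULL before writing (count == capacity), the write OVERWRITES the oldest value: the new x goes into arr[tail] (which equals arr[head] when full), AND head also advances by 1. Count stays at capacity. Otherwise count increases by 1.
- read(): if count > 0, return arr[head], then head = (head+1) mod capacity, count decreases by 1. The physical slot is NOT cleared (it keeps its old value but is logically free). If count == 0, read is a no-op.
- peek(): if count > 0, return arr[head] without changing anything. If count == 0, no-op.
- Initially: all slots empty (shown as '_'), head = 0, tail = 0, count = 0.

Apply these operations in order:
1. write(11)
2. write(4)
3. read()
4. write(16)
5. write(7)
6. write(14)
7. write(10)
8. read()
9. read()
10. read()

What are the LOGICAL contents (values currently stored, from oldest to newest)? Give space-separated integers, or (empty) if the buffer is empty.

After op 1 (write(11)): arr=[11 _ _] head=0 tail=1 count=1
After op 2 (write(4)): arr=[11 4 _] head=0 tail=2 count=2
After op 3 (read()): arr=[11 4 _] head=1 tail=2 count=1
After op 4 (write(16)): arr=[11 4 16] head=1 tail=0 count=2
After op 5 (write(7)): arr=[7 4 16] head=1 tail=1 count=3
After op 6 (write(14)): arr=[7 14 16] head=2 tail=2 count=3
After op 7 (write(10)): arr=[7 14 10] head=0 tail=0 count=3
After op 8 (read()): arr=[7 14 10] head=1 tail=0 count=2
After op 9 (read()): arr=[7 14 10] head=2 tail=0 count=1
After op 10 (read()): arr=[7 14 10] head=0 tail=0 count=0

Answer: (empty)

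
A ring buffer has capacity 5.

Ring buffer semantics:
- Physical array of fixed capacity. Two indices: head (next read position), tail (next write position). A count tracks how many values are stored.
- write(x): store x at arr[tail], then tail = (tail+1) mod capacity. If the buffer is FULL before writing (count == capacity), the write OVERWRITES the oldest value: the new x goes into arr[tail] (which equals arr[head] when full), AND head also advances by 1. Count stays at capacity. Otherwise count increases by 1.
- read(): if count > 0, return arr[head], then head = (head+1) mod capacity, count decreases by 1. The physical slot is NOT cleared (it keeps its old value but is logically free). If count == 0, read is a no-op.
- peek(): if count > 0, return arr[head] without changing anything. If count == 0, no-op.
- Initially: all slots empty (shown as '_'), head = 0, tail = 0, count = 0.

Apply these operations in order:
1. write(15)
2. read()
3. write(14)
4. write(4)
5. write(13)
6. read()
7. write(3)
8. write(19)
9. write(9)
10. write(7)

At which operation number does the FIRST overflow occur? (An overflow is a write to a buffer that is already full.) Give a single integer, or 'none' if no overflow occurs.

Answer: 10

Derivation:
After op 1 (write(15)): arr=[15 _ _ _ _] head=0 tail=1 count=1
After op 2 (read()): arr=[15 _ _ _ _] head=1 tail=1 count=0
After op 3 (write(14)): arr=[15 14 _ _ _] head=1 tail=2 count=1
After op 4 (write(4)): arr=[15 14 4 _ _] head=1 tail=3 count=2
After op 5 (write(13)): arr=[15 14 4 13 _] head=1 tail=4 count=3
After op 6 (read()): arr=[15 14 4 13 _] head=2 tail=4 count=2
After op 7 (write(3)): arr=[15 14 4 13 3] head=2 tail=0 count=3
After op 8 (write(19)): arr=[19 14 4 13 3] head=2 tail=1 count=4
After op 9 (write(9)): arr=[19 9 4 13 3] head=2 tail=2 count=5
After op 10 (write(7)): arr=[19 9 7 13 3] head=3 tail=3 count=5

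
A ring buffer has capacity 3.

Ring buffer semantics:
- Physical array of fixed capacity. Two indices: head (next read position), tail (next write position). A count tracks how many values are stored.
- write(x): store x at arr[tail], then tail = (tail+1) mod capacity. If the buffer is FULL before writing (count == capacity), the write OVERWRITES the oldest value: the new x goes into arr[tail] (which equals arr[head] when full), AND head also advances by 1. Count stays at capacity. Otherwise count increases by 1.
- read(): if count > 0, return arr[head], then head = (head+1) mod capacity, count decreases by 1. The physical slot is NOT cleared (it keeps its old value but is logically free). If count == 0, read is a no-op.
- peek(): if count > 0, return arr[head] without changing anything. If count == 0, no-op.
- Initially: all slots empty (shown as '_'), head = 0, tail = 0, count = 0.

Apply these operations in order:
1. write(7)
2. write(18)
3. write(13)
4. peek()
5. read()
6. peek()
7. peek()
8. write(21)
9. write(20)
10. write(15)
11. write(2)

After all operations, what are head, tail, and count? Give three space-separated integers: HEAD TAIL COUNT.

Answer: 1 1 3

Derivation:
After op 1 (write(7)): arr=[7 _ _] head=0 tail=1 count=1
After op 2 (write(18)): arr=[7 18 _] head=0 tail=2 count=2
After op 3 (write(13)): arr=[7 18 13] head=0 tail=0 count=3
After op 4 (peek()): arr=[7 18 13] head=0 tail=0 count=3
After op 5 (read()): arr=[7 18 13] head=1 tail=0 count=2
After op 6 (peek()): arr=[7 18 13] head=1 tail=0 count=2
After op 7 (peek()): arr=[7 18 13] head=1 tail=0 count=2
After op 8 (write(21)): arr=[21 18 13] head=1 tail=1 count=3
After op 9 (write(20)): arr=[21 20 13] head=2 tail=2 count=3
After op 10 (write(15)): arr=[21 20 15] head=0 tail=0 count=3
After op 11 (write(2)): arr=[2 20 15] head=1 tail=1 count=3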